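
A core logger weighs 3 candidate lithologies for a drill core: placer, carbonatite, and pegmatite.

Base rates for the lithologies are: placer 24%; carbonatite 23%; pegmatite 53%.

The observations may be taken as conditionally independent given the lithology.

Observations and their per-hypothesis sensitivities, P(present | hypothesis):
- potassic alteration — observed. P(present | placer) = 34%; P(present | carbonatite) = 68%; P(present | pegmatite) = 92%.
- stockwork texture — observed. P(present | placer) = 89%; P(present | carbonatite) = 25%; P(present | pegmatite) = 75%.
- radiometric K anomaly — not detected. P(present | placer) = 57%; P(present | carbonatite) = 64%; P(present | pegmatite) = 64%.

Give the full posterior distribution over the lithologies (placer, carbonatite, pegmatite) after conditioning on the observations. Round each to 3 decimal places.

0.176, 0.080, 0.744

By Bayes' rule with conditional independence, the unnormalized weight for each hypothesis is prior × ∏ likelihoods (using 1 − P(present | H) for each absent observation):
  placer: 0.24 × 0.34 × 0.89 × (1 − 0.57) = 0.031228
  carbonatite: 0.23 × 0.68 × 0.25 × (1 − 0.64) = 0.014076
  pegmatite: 0.53 × 0.92 × 0.75 × (1 − 0.64) = 0.13165
Normalizing constant Z = 0.031228 + 0.014076 + 0.13165 = 0.17696.
P(placer | evidence) = 0.031228 / 0.17696 ≈ 0.176
P(carbonatite | evidence) = 0.014076 / 0.17696 ≈ 0.080
P(pegmatite | evidence) = 0.13165 / 0.17696 ≈ 0.744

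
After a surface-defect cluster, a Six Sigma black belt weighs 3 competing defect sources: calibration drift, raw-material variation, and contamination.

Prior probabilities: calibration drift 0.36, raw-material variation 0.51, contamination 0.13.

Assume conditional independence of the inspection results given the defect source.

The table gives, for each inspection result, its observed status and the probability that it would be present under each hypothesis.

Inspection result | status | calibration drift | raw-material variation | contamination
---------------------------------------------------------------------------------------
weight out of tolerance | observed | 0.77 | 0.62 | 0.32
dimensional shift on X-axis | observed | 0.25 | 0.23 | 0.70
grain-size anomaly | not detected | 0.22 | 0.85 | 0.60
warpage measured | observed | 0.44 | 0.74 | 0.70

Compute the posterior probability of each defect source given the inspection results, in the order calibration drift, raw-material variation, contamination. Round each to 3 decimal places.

For each hypothesis, the unnormalized posterior weight is prior × product of the inspection result likelihoods (using 1 − P(present | H) for each absent inspection result):
  calibration drift: 0.36 × 0.77 × 0.25 × (1 − 0.22) × 0.44 = 0.023784
  raw-material variation: 0.51 × 0.62 × 0.23 × (1 − 0.85) × 0.74 = 0.0080726
  contamination: 0.13 × 0.32 × 0.70 × (1 − 0.60) × 0.70 = 0.0081536
Marginal likelihood of the evidence = 0.04001.
P(calibration drift | evidence) = 0.023784 / 0.04001 ≈ 0.594
P(raw-material variation | evidence) = 0.0080726 / 0.04001 ≈ 0.202
P(contamination | evidence) = 0.0081536 / 0.04001 ≈ 0.204

0.594, 0.202, 0.204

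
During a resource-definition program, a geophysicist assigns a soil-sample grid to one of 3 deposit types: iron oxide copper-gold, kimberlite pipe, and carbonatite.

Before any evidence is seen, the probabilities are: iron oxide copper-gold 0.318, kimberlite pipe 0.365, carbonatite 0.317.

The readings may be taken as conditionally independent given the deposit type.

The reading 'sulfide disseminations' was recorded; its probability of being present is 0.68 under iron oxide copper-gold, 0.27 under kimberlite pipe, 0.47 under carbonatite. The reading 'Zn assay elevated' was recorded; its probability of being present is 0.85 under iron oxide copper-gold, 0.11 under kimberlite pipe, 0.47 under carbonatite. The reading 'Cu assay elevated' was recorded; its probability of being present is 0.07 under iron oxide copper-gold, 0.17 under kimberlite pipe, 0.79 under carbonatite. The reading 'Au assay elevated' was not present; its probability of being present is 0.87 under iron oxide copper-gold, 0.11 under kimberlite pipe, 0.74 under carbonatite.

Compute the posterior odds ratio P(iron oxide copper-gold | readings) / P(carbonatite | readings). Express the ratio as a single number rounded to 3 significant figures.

0.116

Unnormalized posterior weight (prior times the reading likelihoods) for each of the two hypotheses (using 1 − P(present | H) for each absent reading):
  iron oxide copper-gold: 0.318 × 0.68 × 0.85 × 0.07 × (1 − 0.87) = 0.0016726
  carbonatite: 0.317 × 0.47 × 0.47 × 0.79 × (1 − 0.74) = 0.014383
Odds(iron oxide copper-gold : carbonatite) = 0.0016726 / 0.014383 ≈ 0.116.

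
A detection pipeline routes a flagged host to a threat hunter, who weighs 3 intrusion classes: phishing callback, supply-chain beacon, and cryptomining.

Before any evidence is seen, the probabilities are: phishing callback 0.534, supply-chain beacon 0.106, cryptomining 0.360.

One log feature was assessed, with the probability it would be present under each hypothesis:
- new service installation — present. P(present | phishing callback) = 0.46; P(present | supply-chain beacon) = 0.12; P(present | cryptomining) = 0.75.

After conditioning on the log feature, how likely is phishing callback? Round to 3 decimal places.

For each hypothesis, the unnormalized posterior weight is prior × likelihood:
  phishing callback: 0.534 × 0.46 = 0.24564
  supply-chain beacon: 0.106 × 0.12 = 0.01272
  cryptomining: 0.360 × 0.75 = 0.27
Marginal likelihood of the evidence = 0.52836.
P(phishing callback | evidence) = 0.24564 / 0.52836 ≈ 0.465.

0.465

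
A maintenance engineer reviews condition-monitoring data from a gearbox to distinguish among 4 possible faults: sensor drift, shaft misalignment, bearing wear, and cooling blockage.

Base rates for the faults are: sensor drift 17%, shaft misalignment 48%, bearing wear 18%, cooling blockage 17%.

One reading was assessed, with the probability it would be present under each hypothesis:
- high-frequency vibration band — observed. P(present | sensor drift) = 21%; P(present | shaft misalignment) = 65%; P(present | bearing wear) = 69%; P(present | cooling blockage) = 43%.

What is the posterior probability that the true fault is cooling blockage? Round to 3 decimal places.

By Bayes' rule, the unnormalized weight for each hypothesis is prior × likelihood:
  sensor drift: 0.17 × 0.21 = 0.0357
  shaft misalignment: 0.48 × 0.65 = 0.312
  bearing wear: 0.18 × 0.69 = 0.1242
  cooling blockage: 0.17 × 0.43 = 0.0731
Marginal likelihood of the evidence = 0.545.
P(cooling blockage | evidence) = 0.0731 / 0.545 ≈ 0.134.

0.134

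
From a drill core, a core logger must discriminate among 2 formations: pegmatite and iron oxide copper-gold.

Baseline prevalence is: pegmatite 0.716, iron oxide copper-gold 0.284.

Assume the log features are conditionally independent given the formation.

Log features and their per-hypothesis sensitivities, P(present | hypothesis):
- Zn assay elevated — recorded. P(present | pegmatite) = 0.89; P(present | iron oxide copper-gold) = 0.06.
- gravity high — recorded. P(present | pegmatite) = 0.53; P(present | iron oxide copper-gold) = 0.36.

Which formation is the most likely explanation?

For each hypothesis, the unnormalized posterior weight is prior × product of the log feature likelihoods:
  pegmatite: 0.716 × 0.89 × 0.53 = 0.33774
  iron oxide copper-gold: 0.284 × 0.06 × 0.36 = 0.0061344
Marginal likelihood of the evidence = 0.34387.
P(pegmatite | evidence) ≈ 0.33774 / 0.34387 ≈ 0.982
P(iron oxide copper-gold | evidence) ≈ 0.0061344 / 0.34387 ≈ 0.018
The largest is 0.982, so pegmatite is most probable.

pegmatite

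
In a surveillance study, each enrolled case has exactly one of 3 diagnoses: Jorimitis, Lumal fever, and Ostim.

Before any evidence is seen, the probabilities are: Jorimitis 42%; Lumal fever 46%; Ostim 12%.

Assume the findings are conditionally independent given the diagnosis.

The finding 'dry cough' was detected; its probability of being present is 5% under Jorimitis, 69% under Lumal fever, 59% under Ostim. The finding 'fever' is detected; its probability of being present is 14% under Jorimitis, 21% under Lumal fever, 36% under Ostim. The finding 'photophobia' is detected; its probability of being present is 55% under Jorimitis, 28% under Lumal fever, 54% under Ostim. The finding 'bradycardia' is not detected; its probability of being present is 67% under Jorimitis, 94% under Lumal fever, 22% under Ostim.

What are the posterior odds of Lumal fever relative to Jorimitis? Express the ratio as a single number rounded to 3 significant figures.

2.10

Unnormalized posterior weight (prior times the finding likelihoods) for each of the two hypotheses (using 1 − P(present | H) for each absent finding):
  Lumal fever: 0.46 × 0.69 × 0.21 × 0.28 × (1 − 0.94) = 0.0011198
  Jorimitis: 0.42 × 0.05 × 0.14 × 0.55 × (1 − 0.67) = 0.00053361
Posterior odds = 0.0011198 / 0.00053361 ≈ 2.10.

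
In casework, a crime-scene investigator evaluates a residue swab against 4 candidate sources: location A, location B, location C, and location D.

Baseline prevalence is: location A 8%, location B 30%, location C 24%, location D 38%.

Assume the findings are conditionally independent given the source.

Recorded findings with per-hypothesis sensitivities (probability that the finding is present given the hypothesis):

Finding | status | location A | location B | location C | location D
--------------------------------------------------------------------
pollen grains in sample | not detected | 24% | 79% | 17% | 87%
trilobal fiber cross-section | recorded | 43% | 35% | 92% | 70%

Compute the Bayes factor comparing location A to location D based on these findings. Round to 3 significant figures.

Joint likelihood of the evidence pattern under each hypothesis (using 1 − P(present | H) for each absent finding):
  location A: (1 − 0.24) × 0.43 = 0.3268
  location D: (1 − 0.87) × 0.70 = 0.091
Bayes factor = 0.3268 / 0.091 ≈ 3.59

3.59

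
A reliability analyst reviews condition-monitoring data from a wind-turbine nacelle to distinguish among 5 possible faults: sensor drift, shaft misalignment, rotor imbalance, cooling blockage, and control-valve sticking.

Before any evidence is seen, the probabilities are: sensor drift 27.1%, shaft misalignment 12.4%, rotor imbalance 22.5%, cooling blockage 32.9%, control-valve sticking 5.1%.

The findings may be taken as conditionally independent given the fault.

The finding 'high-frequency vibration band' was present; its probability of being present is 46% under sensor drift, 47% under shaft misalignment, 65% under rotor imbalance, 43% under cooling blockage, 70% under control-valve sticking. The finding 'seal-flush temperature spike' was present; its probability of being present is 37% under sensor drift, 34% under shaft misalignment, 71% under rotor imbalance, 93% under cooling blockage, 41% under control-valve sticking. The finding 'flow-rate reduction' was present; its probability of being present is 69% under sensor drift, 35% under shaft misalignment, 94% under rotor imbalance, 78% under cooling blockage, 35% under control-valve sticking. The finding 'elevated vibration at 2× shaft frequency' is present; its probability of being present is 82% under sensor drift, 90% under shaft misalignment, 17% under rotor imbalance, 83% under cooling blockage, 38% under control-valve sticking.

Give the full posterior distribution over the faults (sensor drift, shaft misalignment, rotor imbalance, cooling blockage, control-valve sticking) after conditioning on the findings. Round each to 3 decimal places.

0.192, 0.046, 0.122, 0.626, 0.014

By Bayes' rule with conditional independence, the unnormalized weight for each hypothesis is prior × ∏ likelihoods:
  sensor drift: 0.271 × 0.46 × 0.37 × 0.69 × 0.82 = 0.026097
  shaft misalignment: 0.124 × 0.47 × 0.34 × 0.35 × 0.90 = 0.0062418
  rotor imbalance: 0.225 × 0.65 × 0.71 × 0.94 × 0.17 = 0.016593
  cooling blockage: 0.329 × 0.43 × 0.93 × 0.78 × 0.83 = 0.085177
  control-valve sticking: 0.051 × 0.70 × 0.41 × 0.35 × 0.38 = 0.0019467
Marginal likelihood of the evidence = 0.13606.
P(sensor drift | evidence) = 0.026097 / 0.13606 ≈ 0.192
P(shaft misalignment | evidence) = 0.0062418 / 0.13606 ≈ 0.046
P(rotor imbalance | evidence) = 0.016593 / 0.13606 ≈ 0.122
P(cooling blockage | evidence) = 0.085177 / 0.13606 ≈ 0.626
P(control-valve sticking | evidence) = 0.0019467 / 0.13606 ≈ 0.014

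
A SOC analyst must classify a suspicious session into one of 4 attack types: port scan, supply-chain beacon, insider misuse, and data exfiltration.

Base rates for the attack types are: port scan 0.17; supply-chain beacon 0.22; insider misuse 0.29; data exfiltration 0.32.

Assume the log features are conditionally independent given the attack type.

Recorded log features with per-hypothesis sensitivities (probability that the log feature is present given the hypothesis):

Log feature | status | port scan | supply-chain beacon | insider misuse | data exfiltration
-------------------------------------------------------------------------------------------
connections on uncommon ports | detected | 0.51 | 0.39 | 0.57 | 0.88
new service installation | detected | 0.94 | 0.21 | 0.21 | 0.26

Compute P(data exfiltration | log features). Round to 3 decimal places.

0.353

For each hypothesis, the unnormalized posterior weight is prior × product of the log feature likelihoods:
  port scan: 0.17 × 0.51 × 0.94 = 0.081498
  supply-chain beacon: 0.22 × 0.39 × 0.21 = 0.018018
  insider misuse: 0.29 × 0.57 × 0.21 = 0.034713
  data exfiltration: 0.32 × 0.88 × 0.26 = 0.073216
Marginal likelihood of the evidence = 0.20744.
P(data exfiltration | evidence) = 0.073216 / 0.20744 ≈ 0.353.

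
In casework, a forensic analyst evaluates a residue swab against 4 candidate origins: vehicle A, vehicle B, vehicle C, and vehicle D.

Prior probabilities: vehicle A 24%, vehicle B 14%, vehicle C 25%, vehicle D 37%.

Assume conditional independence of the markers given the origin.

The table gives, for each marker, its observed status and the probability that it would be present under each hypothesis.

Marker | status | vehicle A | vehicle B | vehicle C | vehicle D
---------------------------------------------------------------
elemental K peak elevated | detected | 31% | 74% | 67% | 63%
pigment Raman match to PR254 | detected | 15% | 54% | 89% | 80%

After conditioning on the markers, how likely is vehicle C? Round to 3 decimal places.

For each hypothesis, the unnormalized posterior weight is prior × product of the marker likelihoods:
  vehicle A: 0.24 × 0.31 × 0.15 = 0.01116
  vehicle B: 0.14 × 0.74 × 0.54 = 0.055944
  vehicle C: 0.25 × 0.67 × 0.89 = 0.14908
  vehicle D: 0.37 × 0.63 × 0.80 = 0.18648
Normalizing constant Z = 0.01116 + 0.055944 + 0.14908 + 0.18648 = 0.40266.
P(vehicle C | evidence) = 0.14908 / 0.40266 ≈ 0.370.

0.370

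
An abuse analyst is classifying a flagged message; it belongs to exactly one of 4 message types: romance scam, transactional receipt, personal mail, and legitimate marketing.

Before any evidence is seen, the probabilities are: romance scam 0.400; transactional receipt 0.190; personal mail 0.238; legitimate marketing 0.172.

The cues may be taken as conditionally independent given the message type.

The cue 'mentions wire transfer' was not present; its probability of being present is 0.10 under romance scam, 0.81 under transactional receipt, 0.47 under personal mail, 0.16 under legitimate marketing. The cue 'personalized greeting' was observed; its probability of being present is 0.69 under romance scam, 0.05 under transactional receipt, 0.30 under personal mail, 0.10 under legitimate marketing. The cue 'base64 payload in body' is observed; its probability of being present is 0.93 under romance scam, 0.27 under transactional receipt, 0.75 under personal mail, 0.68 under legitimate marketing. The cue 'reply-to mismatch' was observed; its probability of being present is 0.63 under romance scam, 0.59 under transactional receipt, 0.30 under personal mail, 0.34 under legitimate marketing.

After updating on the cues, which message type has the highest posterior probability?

Multiply each prior by the joint likelihood of the cue pattern (using 1 − P(present | H) for each absent cue):
  romance scam: 0.400 × (1 − 0.10) × 0.69 × 0.93 × 0.63 = 0.14554
  transactional receipt: 0.190 × (1 − 0.81) × 0.05 × 0.27 × 0.59 = 0.00028754
  personal mail: 0.238 × (1 − 0.47) × 0.30 × 0.75 × 0.30 = 0.0085144
  legitimate marketing: 0.172 × (1 − 0.16) × 0.10 × 0.68 × 0.34 = 0.0033404
Marginal likelihood of the evidence = 0.15768.
P(romance scam | evidence) ≈ 0.14554 / 0.15768 ≈ 0.923
P(transactional receipt | evidence) ≈ 0.00028754 / 0.15768 ≈ 0.002
P(personal mail | evidence) ≈ 0.0085144 / 0.15768 ≈ 0.054
P(legitimate marketing | evidence) ≈ 0.0033404 / 0.15768 ≈ 0.021
The largest is 0.923, so romance scam is most probable.

romance scam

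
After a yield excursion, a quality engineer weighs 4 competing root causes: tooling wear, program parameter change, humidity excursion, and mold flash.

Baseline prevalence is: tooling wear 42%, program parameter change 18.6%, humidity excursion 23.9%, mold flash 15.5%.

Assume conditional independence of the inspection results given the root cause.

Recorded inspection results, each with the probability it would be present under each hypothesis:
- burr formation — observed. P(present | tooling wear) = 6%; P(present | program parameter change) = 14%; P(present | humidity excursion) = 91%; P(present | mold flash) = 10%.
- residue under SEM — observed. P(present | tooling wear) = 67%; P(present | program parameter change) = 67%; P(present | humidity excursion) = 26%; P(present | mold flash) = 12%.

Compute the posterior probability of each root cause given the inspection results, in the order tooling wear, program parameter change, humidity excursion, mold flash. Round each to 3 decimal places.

By Bayes' rule with conditional independence, the unnormalized weight for each hypothesis is prior × ∏ likelihoods:
  tooling wear: 0.420 × 0.06 × 0.67 = 0.016884
  program parameter change: 0.186 × 0.14 × 0.67 = 0.017447
  humidity excursion: 0.239 × 0.91 × 0.26 = 0.056547
  mold flash: 0.155 × 0.10 × 0.12 = 0.00186
The unnormalized weights sum to 0.092738.
P(tooling wear | evidence) = 0.016884 / 0.092738 ≈ 0.182
P(program parameter change | evidence) = 0.017447 / 0.092738 ≈ 0.188
P(humidity excursion | evidence) = 0.056547 / 0.092738 ≈ 0.610
P(mold flash | evidence) = 0.00186 / 0.092738 ≈ 0.020

0.182, 0.188, 0.610, 0.020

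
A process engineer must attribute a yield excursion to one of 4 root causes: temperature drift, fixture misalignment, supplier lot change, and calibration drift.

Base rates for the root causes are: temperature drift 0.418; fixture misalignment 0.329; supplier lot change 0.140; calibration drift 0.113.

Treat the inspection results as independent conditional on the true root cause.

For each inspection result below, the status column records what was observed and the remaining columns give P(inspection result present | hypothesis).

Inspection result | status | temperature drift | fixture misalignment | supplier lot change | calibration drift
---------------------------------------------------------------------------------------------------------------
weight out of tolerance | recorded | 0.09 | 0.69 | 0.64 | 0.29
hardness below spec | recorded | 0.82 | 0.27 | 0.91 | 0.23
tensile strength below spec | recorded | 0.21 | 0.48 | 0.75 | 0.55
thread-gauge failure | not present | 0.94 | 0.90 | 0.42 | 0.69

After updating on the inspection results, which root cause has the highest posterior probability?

supplier lot change

For each hypothesis, the unnormalized posterior weight is prior × product of the inspection result likelihoods (using 1 − P(present | H) for each absent inspection result):
  temperature drift: 0.418 × 0.09 × 0.82 × 0.21 × (1 − 0.94) = 0.00038869
  fixture misalignment: 0.329 × 0.69 × 0.27 × 0.48 × (1 − 0.90) = 0.002942
  supplier lot change: 0.140 × 0.64 × 0.91 × 0.75 × (1 − 0.42) = 0.035468
  calibration drift: 0.113 × 0.29 × 0.23 × 0.55 × (1 − 0.69) = 0.0012851
Normalizing constant Z = 0.00038869 + 0.002942 + 0.035468 + 0.0012851 = 0.040084.
P(temperature drift | evidence) ≈ 0.00038869 / 0.040084 ≈ 0.010
P(fixture misalignment | evidence) ≈ 0.002942 / 0.040084 ≈ 0.073
P(supplier lot change | evidence) ≈ 0.035468 / 0.040084 ≈ 0.885
P(calibration drift | evidence) ≈ 0.0012851 / 0.040084 ≈ 0.032
The largest is 0.885, so supplier lot change is most probable.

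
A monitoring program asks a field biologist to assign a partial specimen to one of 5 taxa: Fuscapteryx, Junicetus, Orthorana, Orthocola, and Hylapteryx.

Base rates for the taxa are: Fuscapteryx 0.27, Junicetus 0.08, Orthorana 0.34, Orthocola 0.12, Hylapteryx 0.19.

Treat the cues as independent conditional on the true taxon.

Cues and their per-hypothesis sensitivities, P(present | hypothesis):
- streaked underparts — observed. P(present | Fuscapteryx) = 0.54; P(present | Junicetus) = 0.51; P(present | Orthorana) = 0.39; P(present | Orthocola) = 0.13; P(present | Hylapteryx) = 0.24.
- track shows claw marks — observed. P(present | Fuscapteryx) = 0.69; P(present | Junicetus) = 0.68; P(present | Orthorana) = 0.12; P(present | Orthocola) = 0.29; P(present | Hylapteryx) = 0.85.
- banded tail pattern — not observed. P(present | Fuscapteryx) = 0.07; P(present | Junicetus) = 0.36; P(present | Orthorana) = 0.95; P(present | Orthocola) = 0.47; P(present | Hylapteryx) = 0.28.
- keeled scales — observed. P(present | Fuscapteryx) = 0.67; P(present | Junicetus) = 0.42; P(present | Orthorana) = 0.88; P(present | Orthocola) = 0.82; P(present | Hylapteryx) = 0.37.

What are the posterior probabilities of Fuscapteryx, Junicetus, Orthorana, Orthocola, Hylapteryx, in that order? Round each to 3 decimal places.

For each hypothesis, the unnormalized posterior weight is prior × product of the cue likelihoods (using 1 − P(present | H) for each absent cue):
  Fuscapteryx: 0.27 × 0.54 × 0.69 × (1 − 0.07) × 0.67 = 0.062685
  Junicetus: 0.08 × 0.51 × 0.68 × (1 − 0.36) × 0.42 = 0.0074576
  Orthorana: 0.34 × 0.39 × 0.12 × (1 − 0.95) × 0.88 = 0.00070013
  Orthocola: 0.12 × 0.13 × 0.29 × (1 − 0.47) × 0.82 = 0.0019661
  Hylapteryx: 0.19 × 0.24 × 0.85 × (1 − 0.28) × 0.37 = 0.010326
Normalizing constant Z = 0.062685 + 0.0074576 + 0.00070013 + 0.0019661 + 0.010326 = 0.083135.
P(Fuscapteryx | evidence) = 0.062685 / 0.083135 ≈ 0.754
P(Junicetus | evidence) = 0.0074576 / 0.083135 ≈ 0.090
P(Orthorana | evidence) = 0.00070013 / 0.083135 ≈ 0.008
P(Orthocola | evidence) = 0.0019661 / 0.083135 ≈ 0.024
P(Hylapteryx | evidence) = 0.010326 / 0.083135 ≈ 0.124

0.754, 0.090, 0.008, 0.024, 0.124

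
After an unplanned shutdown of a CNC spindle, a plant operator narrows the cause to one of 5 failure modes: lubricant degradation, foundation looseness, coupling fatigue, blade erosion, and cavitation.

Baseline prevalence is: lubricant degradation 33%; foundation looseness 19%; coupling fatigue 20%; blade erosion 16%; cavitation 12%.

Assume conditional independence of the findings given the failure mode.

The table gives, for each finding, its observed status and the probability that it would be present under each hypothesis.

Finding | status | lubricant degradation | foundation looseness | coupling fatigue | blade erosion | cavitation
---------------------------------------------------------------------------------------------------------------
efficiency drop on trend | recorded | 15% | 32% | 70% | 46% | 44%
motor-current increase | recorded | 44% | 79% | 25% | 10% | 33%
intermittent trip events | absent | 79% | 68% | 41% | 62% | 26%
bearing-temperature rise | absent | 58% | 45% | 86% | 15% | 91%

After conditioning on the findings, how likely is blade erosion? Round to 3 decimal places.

By Bayes' rule with conditional independence, the unnormalized weight for each hypothesis is prior × ∏ likelihoods (using 1 − P(present | H) for each absent finding):
  lubricant degradation: 0.33 × 0.15 × 0.44 × (1 − 0.79) × (1 − 0.58) = 0.001921
  foundation looseness: 0.19 × 0.32 × 0.79 × (1 − 0.68) × (1 − 0.45) = 0.0084536
  coupling fatigue: 0.20 × 0.70 × 0.25 × (1 − 0.41) × (1 − 0.86) = 0.002891
  blade erosion: 0.16 × 0.46 × 0.10 × (1 − 0.62) × (1 − 0.15) = 0.0023773
  cavitation: 0.12 × 0.44 × 0.33 × (1 − 0.26) × (1 − 0.91) = 0.0011604
Normalizing constant Z = 0.001921 + 0.0084536 + 0.002891 + 0.0023773 + 0.0011604 = 0.016803.
P(blade erosion | evidence) = 0.0023773 / 0.016803 ≈ 0.141.

0.141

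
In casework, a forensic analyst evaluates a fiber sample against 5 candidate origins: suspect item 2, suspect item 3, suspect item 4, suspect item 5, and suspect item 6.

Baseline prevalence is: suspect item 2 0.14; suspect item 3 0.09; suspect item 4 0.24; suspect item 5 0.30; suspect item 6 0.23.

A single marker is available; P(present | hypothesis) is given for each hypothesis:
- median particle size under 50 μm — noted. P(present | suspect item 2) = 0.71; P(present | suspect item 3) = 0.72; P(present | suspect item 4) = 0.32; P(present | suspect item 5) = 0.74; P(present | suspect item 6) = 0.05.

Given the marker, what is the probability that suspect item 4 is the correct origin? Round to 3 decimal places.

For each hypothesis, the unnormalized posterior weight is prior × likelihood:
  suspect item 2: 0.14 × 0.71 = 0.0994
  suspect item 3: 0.09 × 0.72 = 0.0648
  suspect item 4: 0.24 × 0.32 = 0.0768
  suspect item 5: 0.30 × 0.74 = 0.222
  suspect item 6: 0.23 × 0.05 = 0.0115
The unnormalized weights sum to 0.4745.
P(suspect item 4 | evidence) = 0.0768 / 0.4745 ≈ 0.162.

0.162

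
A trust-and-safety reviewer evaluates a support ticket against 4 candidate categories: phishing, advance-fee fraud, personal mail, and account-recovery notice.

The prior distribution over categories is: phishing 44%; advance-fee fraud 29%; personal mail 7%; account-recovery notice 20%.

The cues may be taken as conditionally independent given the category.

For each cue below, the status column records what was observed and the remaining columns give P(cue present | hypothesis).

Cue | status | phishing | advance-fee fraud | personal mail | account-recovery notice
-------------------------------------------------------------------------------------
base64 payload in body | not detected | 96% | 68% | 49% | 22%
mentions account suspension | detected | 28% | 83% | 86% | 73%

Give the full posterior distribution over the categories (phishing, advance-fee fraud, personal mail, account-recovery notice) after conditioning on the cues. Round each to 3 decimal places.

0.022, 0.340, 0.136, 0.503

By Bayes' rule with conditional independence, the unnormalized weight for each hypothesis is prior × ∏ likelihoods (using 1 − P(present | H) for each absent cue):
  phishing: 0.44 × (1 − 0.96) × 0.28 = 0.004928
  advance-fee fraud: 0.29 × (1 − 0.68) × 0.83 = 0.077024
  personal mail: 0.07 × (1 − 0.49) × 0.86 = 0.030702
  account-recovery notice: 0.20 × (1 − 0.22) × 0.73 = 0.11388
Marginal likelihood of the evidence = 0.22653.
P(phishing | evidence) = 0.004928 / 0.22653 ≈ 0.022
P(advance-fee fraud | evidence) = 0.077024 / 0.22653 ≈ 0.340
P(personal mail | evidence) = 0.030702 / 0.22653 ≈ 0.136
P(account-recovery notice | evidence) = 0.11388 / 0.22653 ≈ 0.503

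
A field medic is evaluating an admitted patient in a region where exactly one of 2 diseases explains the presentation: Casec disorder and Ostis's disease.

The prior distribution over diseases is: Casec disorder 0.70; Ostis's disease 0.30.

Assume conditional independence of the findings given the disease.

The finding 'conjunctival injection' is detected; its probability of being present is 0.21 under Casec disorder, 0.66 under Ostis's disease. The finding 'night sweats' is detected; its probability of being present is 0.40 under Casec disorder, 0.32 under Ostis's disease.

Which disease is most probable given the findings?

Ostis's disease

By Bayes' rule with conditional independence, the unnormalized weight for each hypothesis is prior × ∏ likelihoods:
  Casec disorder: 0.70 × 0.21 × 0.40 = 0.0588
  Ostis's disease: 0.30 × 0.66 × 0.32 = 0.06336
The unnormalized weights sum to 0.12216.
P(Casec disorder | evidence) ≈ 0.0588 / 0.12216 ≈ 0.481
P(Ostis's disease | evidence) ≈ 0.06336 / 0.12216 ≈ 0.519
The largest is 0.519, so Ostis's disease is most probable.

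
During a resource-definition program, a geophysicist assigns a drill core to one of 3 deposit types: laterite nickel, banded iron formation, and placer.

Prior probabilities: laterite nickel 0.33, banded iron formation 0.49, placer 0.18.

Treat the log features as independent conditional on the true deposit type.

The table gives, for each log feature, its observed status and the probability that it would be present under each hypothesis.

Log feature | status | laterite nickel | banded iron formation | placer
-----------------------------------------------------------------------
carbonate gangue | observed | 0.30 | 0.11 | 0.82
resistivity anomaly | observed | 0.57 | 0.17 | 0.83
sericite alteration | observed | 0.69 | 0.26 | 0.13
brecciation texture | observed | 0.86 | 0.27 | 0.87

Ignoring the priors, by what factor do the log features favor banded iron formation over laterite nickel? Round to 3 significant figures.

0.0129

The Bayes factor is the ratio of the joint likelihoods of the log feature pattern under the two hypotheses.
  banded iron formation: 0.11 × 0.17 × 0.26 × 0.27 = 0.0013127
  laterite nickel: 0.30 × 0.57 × 0.69 × 0.86 = 0.10147
Bayes factor = 0.0013127 / 0.10147 ≈ 0.0129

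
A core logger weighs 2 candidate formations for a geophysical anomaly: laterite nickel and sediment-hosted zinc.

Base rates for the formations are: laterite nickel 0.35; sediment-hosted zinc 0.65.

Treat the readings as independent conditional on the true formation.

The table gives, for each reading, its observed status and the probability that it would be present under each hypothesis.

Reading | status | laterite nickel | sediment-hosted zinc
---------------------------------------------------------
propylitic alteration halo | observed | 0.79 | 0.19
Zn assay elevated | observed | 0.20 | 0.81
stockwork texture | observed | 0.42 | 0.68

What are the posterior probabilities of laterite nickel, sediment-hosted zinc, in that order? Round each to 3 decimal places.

By Bayes' rule with conditional independence, the unnormalized weight for each hypothesis is prior × ∏ likelihoods:
  laterite nickel: 0.35 × 0.79 × 0.20 × 0.42 = 0.023226
  sediment-hosted zinc: 0.65 × 0.19 × 0.81 × 0.68 = 0.068024
The unnormalized weights sum to 0.09125.
P(laterite nickel | evidence) = 0.023226 / 0.09125 ≈ 0.255
P(sediment-hosted zinc | evidence) = 0.068024 / 0.09125 ≈ 0.745

0.255, 0.745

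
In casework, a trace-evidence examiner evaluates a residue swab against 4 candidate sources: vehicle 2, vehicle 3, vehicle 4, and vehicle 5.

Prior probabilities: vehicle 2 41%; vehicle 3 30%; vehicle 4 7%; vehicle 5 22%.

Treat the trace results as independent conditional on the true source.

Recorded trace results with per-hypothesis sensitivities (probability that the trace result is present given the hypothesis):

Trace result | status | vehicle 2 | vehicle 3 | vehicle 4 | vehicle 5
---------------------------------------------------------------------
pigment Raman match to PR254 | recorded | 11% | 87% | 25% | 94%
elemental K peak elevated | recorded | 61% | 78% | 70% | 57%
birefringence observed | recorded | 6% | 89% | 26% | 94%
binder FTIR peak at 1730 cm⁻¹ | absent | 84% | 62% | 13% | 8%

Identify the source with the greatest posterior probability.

vehicle 5

Multiply each prior by the joint likelihood of the trace result pattern (using 1 − P(present | H) for each absent trace result):
  vehicle 2: 0.41 × 0.11 × 0.61 × 0.06 × (1 − 0.84) = 0.00026411
  vehicle 3: 0.30 × 0.87 × 0.78 × 0.89 × (1 − 0.62) = 0.068851
  vehicle 4: 0.07 × 0.25 × 0.70 × 0.26 × (1 − 0.13) = 0.002771
  vehicle 5: 0.22 × 0.94 × 0.57 × 0.94 × (1 − 0.08) = 0.10194
The unnormalized weights sum to 0.17382.
P(vehicle 2 | evidence) ≈ 0.00026411 / 0.17382 ≈ 0.002
P(vehicle 3 | evidence) ≈ 0.068851 / 0.17382 ≈ 0.396
P(vehicle 4 | evidence) ≈ 0.002771 / 0.17382 ≈ 0.016
P(vehicle 5 | evidence) ≈ 0.10194 / 0.17382 ≈ 0.586
The largest is 0.586, so vehicle 5 is most probable.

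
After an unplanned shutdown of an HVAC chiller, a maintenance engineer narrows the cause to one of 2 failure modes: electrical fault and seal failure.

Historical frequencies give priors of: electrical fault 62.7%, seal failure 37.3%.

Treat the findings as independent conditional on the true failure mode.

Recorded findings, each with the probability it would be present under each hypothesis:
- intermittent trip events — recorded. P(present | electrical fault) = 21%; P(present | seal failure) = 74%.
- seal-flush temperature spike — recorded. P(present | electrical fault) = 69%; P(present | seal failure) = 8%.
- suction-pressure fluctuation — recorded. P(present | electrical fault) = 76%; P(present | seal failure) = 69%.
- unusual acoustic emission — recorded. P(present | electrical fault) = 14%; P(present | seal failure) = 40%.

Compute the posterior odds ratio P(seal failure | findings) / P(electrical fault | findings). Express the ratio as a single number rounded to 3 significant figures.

0.630

The normalizing constant cancels in an odds ratio, so compute prior × likelihood for the two hypotheses only:
  seal failure: 0.373 × 0.74 × 0.08 × 0.69 × 0.40 = 0.0060945
  electrical fault: 0.627 × 0.21 × 0.69 × 0.76 × 0.14 = 0.0096667
Posterior odds = 0.0060945 / 0.0096667 ≈ 0.630.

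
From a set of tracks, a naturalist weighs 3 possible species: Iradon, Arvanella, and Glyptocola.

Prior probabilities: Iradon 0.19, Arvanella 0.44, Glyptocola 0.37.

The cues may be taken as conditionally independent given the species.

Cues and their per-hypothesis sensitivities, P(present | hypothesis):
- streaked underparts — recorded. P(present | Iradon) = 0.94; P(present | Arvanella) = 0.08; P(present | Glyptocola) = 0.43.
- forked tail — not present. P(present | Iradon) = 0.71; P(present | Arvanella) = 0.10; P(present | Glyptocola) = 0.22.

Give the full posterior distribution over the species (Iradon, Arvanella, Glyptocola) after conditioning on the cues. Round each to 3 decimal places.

0.250, 0.153, 0.598

Multiply each prior by the joint likelihood of the cue pattern (using 1 − P(present | H) for each absent cue):
  Iradon: 0.19 × 0.94 × (1 − 0.71) = 0.051794
  Arvanella: 0.44 × 0.08 × (1 − 0.10) = 0.03168
  Glyptocola: 0.37 × 0.43 × (1 − 0.22) = 0.1241
Marginal likelihood of the evidence = 0.20757.
P(Iradon | evidence) = 0.051794 / 0.20757 ≈ 0.250
P(Arvanella | evidence) = 0.03168 / 0.20757 ≈ 0.153
P(Glyptocola | evidence) = 0.1241 / 0.20757 ≈ 0.598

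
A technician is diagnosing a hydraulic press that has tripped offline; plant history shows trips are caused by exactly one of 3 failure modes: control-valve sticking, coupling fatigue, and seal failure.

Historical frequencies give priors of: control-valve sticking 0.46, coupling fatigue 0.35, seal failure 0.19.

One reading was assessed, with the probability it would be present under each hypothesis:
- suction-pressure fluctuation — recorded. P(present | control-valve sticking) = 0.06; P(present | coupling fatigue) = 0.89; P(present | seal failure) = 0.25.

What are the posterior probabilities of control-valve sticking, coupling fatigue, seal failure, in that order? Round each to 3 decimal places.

For each hypothesis, the unnormalized posterior weight is prior × likelihood:
  control-valve sticking: 0.46 × 0.06 = 0.0276
  coupling fatigue: 0.35 × 0.89 = 0.3115
  seal failure: 0.19 × 0.25 = 0.0475
Marginal likelihood of the evidence = 0.3866.
P(control-valve sticking | evidence) = 0.0276 / 0.3866 ≈ 0.071
P(coupling fatigue | evidence) = 0.3115 / 0.3866 ≈ 0.806
P(seal failure | evidence) = 0.0475 / 0.3866 ≈ 0.123

0.071, 0.806, 0.123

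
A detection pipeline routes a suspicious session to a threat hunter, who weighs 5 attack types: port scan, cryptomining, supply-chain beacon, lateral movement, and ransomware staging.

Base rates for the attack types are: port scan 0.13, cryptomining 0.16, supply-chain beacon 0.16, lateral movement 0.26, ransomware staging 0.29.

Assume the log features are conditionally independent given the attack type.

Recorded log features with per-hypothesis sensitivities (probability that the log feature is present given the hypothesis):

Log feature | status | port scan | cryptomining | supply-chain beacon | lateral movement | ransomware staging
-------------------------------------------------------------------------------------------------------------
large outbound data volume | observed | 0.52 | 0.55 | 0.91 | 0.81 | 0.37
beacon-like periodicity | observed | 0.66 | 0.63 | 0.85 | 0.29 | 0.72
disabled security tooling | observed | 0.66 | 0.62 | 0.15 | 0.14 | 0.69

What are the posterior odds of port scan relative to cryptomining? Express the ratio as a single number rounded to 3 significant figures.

Unnormalized posterior weight (prior times the log feature likelihoods) for each of the two hypotheses:
  port scan: 0.13 × 0.52 × 0.66 × 0.66 = 0.029447
  cryptomining: 0.16 × 0.55 × 0.63 × 0.62 = 0.034373
Odds(port scan : cryptomining) = 0.029447 / 0.034373 ≈ 0.857.

0.857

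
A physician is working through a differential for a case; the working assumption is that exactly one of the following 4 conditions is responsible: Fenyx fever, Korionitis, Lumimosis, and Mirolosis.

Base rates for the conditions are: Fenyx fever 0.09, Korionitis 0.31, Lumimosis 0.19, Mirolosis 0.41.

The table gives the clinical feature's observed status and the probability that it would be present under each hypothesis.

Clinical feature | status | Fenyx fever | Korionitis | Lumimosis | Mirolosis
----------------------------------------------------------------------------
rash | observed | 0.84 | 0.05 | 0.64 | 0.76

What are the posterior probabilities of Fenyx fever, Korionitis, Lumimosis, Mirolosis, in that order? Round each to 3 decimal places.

By Bayes' rule, the unnormalized weight for each hypothesis is prior × likelihood:
  Fenyx fever: 0.09 × 0.84 = 0.0756
  Korionitis: 0.31 × 0.05 = 0.0155
  Lumimosis: 0.19 × 0.64 = 0.1216
  Mirolosis: 0.41 × 0.76 = 0.3116
The unnormalized weights sum to 0.5243.
P(Fenyx fever | evidence) = 0.0756 / 0.5243 ≈ 0.144
P(Korionitis | evidence) = 0.0155 / 0.5243 ≈ 0.030
P(Lumimosis | evidence) = 0.1216 / 0.5243 ≈ 0.232
P(Mirolosis | evidence) = 0.3116 / 0.5243 ≈ 0.594

0.144, 0.030, 0.232, 0.594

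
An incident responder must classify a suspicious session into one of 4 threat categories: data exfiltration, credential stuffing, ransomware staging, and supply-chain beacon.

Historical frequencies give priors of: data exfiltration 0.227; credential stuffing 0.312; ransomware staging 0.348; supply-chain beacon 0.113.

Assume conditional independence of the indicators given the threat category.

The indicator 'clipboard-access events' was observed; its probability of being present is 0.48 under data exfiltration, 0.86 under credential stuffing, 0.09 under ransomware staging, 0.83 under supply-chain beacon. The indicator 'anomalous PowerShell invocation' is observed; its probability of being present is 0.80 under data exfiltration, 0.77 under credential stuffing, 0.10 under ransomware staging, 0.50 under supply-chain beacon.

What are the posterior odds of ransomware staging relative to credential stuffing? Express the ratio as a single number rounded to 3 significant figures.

The normalizing constant cancels in an odds ratio, so compute prior × likelihood for the two hypotheses only:
  ransomware staging: 0.348 × 0.09 × 0.10 = 0.003132
  credential stuffing: 0.312 × 0.86 × 0.77 = 0.20661
Odds(ransomware staging : credential stuffing) = 0.003132 / 0.20661 ≈ 0.0152.

0.0152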